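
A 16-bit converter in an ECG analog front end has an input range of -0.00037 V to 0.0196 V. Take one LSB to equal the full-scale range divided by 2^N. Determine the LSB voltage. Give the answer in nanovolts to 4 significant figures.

304.7 nV

The full-scale span is 0.0196 − (-0.00037) = 0.01997 V.
There are 2^16 = 65536 steps.
LSB = 0.01997 V ÷ 2^16 = 0.01997/65536 V = 304.7 nV.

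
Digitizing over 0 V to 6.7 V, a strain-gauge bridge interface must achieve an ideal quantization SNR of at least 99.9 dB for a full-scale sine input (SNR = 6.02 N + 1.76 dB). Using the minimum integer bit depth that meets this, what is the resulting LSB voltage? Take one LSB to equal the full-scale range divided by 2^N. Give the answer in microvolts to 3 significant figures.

51.1 µV

Span = 6.7 V.
6.02 N + 1.76 ≥ 99.9 gives N ≥ 16.302, so the minimum integer is 17.
One LSB is 6.7 V / 131072 = 51.1 µV.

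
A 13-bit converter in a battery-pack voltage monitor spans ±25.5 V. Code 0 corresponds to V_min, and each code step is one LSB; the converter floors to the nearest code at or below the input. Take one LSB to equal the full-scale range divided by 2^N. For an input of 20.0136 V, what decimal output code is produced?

7310

Range = 25.5 − (-25.5) = 51 V. LSB = 51 V / 2^13 ≈ 6.226 mV.
code = ⌊(V_in − V_min)/LSB⌋ = ⌊(V_in − V_min) × 2^13 / range⌋
     = ⌊(20.0136 − (-25.5)) × 8192 / 51⌋ = ⌊45.5136 × 8192/51⌋
     = ⌊7310.734⌋ = 7310.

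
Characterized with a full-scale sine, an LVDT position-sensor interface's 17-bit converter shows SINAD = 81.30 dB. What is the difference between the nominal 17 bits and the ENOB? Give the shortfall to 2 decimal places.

Effective bits = (81.30 − 1.76)/6.02 = 13.2126.
Shortfall = 17 − 13.2126 = 3.7874 bits.

3.79 bits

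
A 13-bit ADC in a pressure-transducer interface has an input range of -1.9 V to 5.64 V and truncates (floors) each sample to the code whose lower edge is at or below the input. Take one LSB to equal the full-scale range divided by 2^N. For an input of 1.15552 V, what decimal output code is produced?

Full-scale range = 5.64 V − (-1.9 V) = 7.54 V. LSB = 7.54 V / 2^13 ≈ 0.9204 mV.
V_in − V_min = 1.15552 − (-1.9) = 3.05552 V.
Divide by LSB: 3.05552 × 8192/7.54 = 3319.7374.
Truncating gives code 3319.

3319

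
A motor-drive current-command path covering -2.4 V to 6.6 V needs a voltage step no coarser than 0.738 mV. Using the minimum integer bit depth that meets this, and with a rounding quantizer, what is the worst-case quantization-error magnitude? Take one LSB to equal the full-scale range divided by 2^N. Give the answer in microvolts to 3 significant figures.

275 µV

The full-scale span is 6.6 − (-2.4) = 9 V.
9 V / 0.738 mV = 12200. Since 2^13 = 8192 and 2^14 = 16384, N = 14.
LSB = 9 V ÷ 2^14 = 9/16384 V = 0.54932 mV.
Half an LSB is 275 µV.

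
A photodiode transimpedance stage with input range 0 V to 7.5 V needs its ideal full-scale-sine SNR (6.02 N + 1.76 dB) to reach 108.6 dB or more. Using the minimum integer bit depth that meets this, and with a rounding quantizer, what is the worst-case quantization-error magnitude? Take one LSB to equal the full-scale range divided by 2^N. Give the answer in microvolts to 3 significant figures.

Span = 7.5 V.
N ≥ (108.6 − 1.76)/6.02 = 17.748 → N_min = 18.
One LSB is 7.5 V / 262144 = 28.610 µV.
Max error for round-to-nearest is LSB/2 = 14.3 µV.

14.3 µV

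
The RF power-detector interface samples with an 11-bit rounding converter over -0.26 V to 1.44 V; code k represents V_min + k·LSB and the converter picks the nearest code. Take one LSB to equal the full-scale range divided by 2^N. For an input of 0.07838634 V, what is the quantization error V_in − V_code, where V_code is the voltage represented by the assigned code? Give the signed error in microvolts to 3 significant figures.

Full-scale range = 1.44 V − (-0.26 V) = 1.7 V. LSB = 1.7 V / 2^11 ≈ 0.8301 mV.
(V_in − V_min)/LSB = (0.07838634 − (-0.26)) × 2048/1.7 = 407.6560 → nearest code k = 408.
V_code = V_min + k × range/2^11 = -0.26 + 408 × 1.7/2048 = 0.07867187500 V.
e = 0.07838634 − (0.07867187500) = −286 µV.

−286 µV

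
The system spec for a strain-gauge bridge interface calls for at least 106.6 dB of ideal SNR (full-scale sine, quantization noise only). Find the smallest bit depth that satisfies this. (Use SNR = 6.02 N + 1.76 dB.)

18 bits

N ≥ (106.6 − 1.76)/6.02 = 17.415 → N_min = 18.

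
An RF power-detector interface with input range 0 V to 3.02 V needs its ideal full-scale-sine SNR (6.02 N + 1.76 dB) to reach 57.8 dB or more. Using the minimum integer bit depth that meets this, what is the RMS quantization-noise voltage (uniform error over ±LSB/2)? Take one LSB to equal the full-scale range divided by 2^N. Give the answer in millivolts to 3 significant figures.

Full-scale range = 3.02 V.
Required N = ⌈(57.8 − 1.76)/6.02⌉ = ⌈9.309⌉ = 10.
LSB = 3.02 V / 2^10 = 2.9492 mV.
V_rms = LSB/√12 = 0.851 mV.

0.851 mV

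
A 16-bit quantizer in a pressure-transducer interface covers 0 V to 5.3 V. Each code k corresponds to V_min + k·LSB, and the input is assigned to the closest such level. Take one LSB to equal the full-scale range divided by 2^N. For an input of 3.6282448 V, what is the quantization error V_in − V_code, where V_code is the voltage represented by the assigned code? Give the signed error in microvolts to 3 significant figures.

+22.1 µV

V_FS = 5.3 V. LSB = 5.3 V / 2^16 ≈ 80.87 µV.
Position in LSBs: (3.6282448 − (0)) × 65536/5.3 = 44864.2738; rounding gives k = 44864.
Reconstructed level: 0 + 44864 × 5.3/65536 V = 3.6282226563 V.
V_in − V_code = 3.6282448 − (3.6282226563) = +22.1 µV.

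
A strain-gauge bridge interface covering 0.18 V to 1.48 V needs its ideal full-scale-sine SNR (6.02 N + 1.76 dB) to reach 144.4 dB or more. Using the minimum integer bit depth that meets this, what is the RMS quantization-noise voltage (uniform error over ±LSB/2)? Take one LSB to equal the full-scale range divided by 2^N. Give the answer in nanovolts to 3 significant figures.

Span: 1.48 V − (0.18 V) = 1.3 V.
Solving 6.02 N ≥ 144.4 − 1.76: N ≥ 23.694. Round up → N = 24.
LSB = 1.3 V / 2^24 = 77.486 nV.
V_rms = LSB/√12 = 22.4 nV.

22.4 nV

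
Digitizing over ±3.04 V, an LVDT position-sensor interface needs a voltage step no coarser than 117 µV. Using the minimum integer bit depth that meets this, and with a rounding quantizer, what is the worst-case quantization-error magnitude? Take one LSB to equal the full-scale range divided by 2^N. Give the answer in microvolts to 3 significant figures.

46.4 µV

Full-scale range = 3.04 V − (-3.04 V) = 6.08 V.
6.08 V / 117 µV = 51970. Since 2^15 = 32768 and 2^16 = 65536, N = 16.
Step size = 6.08/65536 V = 92.773 µV.
|e|_max = LSB/2 = 46.4 µV.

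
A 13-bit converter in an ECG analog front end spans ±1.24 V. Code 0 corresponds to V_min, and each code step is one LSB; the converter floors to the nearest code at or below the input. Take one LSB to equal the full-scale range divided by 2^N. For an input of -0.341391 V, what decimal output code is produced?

Full-scale range = 1.24 V − (-1.24 V) = 2.48 V. LSB = 2.48 V / 2^13 ≈ 302.7 µV.
code = ⌊(V_in − V_min)/LSB⌋ = ⌊(V_in − V_min) × 2^13 / range⌋
     = ⌊(-0.341391 − (-1.24)) × 8192 / 2.48⌋ = ⌊0.898609 × 8192/2.48⌋
     = ⌊2968.308⌋ = 2968.

2968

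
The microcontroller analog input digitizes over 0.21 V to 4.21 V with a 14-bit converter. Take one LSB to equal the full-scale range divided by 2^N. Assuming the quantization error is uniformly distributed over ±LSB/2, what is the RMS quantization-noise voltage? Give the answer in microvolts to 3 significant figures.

70.5 µV

Range = 4.21 − (0.21) = 4 V.
LSB = 4 V / 2^14 = 244.14 µV.
RMS of a uniform error over width LSB is LSB/√12 = 70.5 µV.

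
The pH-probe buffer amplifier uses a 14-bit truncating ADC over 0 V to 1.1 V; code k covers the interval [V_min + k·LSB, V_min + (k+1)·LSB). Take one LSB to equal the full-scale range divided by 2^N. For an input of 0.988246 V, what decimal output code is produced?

V_FS = 1.1 V. LSB = 1.1 V / 2^14 ≈ 67.14 µV.
V_in − V_min = 0.988246 − (0) = 0.988246 V.
Divide by LSB: 0.988246 × 16384/1.1 = 14719.4750.
Truncating gives code 14719.

14719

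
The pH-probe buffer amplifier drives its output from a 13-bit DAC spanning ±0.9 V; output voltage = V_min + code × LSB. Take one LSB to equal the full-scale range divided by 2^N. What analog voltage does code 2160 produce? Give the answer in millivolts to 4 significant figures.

Span: 0.9 V − (-0.9 V) = 1.8 V. LSB = 1.8 V / 2^13.
Output = V_min + (2160/8192) × range = -0.9 + 0.263672 × 1.8 V
      = -0.9 + 0.474609 = -0.425391 V.

-425.4 mV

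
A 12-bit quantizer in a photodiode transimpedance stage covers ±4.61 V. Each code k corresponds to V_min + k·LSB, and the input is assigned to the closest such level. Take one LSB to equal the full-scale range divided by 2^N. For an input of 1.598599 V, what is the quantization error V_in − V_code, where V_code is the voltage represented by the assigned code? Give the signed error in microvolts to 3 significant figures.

Range = 4.61 − (-4.61) = 9.22 V. LSB = 9.22 V / 2^12 ≈ 2.251 mV.
Position in LSBs: (1.598599 − (-4.61)) × 4096/9.22 = 2758.1802; rounding gives k = 2758.
V_code = V_min + k × range/2^12 = -4.61 + 2758 × 9.22/4096 = 1.598193359 V.
V_in − V_code = 1.598599 − (1.598193359) = +406 µV.

+406 µV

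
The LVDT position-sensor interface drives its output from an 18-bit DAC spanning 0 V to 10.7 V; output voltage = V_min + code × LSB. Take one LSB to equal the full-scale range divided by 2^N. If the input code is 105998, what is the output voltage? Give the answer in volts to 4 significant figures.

4.327 V

Span = 10.7 V. LSB = 10.7 V / 2^18.
V_out = V_min + code × LSB = 0 V + 105998 × 10.7 V / 262144
      = 0 V + 4.32655 V = 4.32655 V.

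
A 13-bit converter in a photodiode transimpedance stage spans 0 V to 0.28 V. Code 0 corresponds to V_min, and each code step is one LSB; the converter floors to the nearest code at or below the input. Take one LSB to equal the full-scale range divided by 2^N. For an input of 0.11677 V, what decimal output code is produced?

Range is 0.28 V. LSB = 0.28 V / 2^13 ≈ 34.18 µV.
code = ⌊(V_in − V_min)/LSB⌋ = ⌊(V_in − V_min) × 2^13 / range⌋
     = ⌊(0.11677 − (0)) × 8192 / 0.28⌋ = ⌊0.11677 × 8192/0.28⌋
     = ⌊3416.357⌋ = 3416.

3416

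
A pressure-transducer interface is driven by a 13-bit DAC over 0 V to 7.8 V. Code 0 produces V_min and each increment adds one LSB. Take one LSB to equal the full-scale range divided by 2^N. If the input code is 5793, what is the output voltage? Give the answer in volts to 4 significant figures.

5.516 V

Range is 7.8 V. LSB = 7.8 V / 2^13.
V_out = V_min + code × LSB = 0 V + 5793 × 7.8 V / 8192
      = 0 V + 5.51580 V = 5.51580 V.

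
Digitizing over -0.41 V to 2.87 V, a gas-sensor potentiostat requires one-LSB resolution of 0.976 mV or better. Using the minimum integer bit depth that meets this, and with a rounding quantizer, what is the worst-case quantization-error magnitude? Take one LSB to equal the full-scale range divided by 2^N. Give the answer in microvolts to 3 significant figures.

400 µV

Full-scale range = 2.87 V − (-0.41 V) = 3.28 V.
Levels needed ≥ 3.28/0.976 mV = 3361. 2^12 = 4096 suffices, so N_min = 12.
LSB = 3.28 V ÷ 2^12 = 3.28/4096 V = 0.80078 mV.
|e|_max = LSB/2 = 400 µV.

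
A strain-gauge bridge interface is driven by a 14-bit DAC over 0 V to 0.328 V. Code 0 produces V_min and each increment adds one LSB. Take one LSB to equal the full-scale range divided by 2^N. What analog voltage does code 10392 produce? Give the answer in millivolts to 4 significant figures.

V_FS = 0.328 V. LSB = 0.328 V / 2^14.
V_out = 0 + 10392 × (0.328/16384) V
      = 0 V + 0.208043 V = 0.208043 V.

208.0 mV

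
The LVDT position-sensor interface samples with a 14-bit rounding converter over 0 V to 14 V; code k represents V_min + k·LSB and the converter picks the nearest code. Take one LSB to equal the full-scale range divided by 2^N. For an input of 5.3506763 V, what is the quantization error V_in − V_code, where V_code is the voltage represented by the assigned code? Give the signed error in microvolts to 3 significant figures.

−154 µV

V_FS = 14 V. LSB = 14 V / 2^14 ≈ 0.8545 mV.
(V_in − V_min)/LSB = (5.3506763 − (0)) × 16384/14 = 6261.8200 → nearest code k = 6262.
V_code = 0 + (6262/16384) × 14 = 5.3508300781 V.
Error = V_in − V_code = 5.3506763 − (5.3508300781) = −154 µV.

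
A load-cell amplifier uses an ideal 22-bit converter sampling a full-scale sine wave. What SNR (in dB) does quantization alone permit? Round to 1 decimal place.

For an ideal N-bit converter with full-scale sine input, SNR = 6.02 N + 1.76 dB. SNR = 6.02 × 22 + 1.76 = 132.44 + 1.76 = 134.20 dB.

134.2 dB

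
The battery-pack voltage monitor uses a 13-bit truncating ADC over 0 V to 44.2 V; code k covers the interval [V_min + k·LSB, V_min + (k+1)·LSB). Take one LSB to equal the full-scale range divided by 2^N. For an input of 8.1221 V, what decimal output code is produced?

1505

Full-scale range = 44.2 V. LSB = 44.2 V / 2^13 ≈ 5.396 mV.
(V_in − V_min) × 2^13/range = (8.1221 − (0)) × 8192/44.2 = 1505.345.
Floor → code = 1505.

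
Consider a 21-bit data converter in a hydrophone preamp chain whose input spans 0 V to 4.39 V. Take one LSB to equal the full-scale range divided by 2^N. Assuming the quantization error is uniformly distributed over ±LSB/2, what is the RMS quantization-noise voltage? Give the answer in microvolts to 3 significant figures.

Range is 4.39 V.
One LSB is 4.39 V / 2097152 = 2.0933 µV.
σ_q = LSB/√12 = 2.0933 µV/3.4641 = 0.604 µV.

0.604 µV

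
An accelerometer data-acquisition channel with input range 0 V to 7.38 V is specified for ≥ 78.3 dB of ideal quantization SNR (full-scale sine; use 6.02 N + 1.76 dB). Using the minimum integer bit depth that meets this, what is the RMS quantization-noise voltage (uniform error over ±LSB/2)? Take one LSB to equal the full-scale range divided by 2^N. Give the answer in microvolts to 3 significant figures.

V_FS = 7.38 V.
Solving 6.02 N ≥ 78.3 − 1.76: N ≥ 12.714. Round up → N = 13.
LSB = 7.38 V / 2^13 = 0.90088 mV.
σ_q = LSB/√12 = 0.90088 mV/3.4641 = 260 µV.

260 µV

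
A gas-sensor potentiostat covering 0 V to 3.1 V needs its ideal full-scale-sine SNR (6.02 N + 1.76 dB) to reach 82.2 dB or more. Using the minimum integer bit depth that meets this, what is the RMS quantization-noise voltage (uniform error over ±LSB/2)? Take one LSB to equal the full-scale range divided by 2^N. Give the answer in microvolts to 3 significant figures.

54.6 µV

Span = 3.1 V.
6.02 N + 1.76 ≥ 82.2 gives N ≥ 13.362, so the minimum integer is 14.
One LSB is 3.1 V / 16384 = 189.21 µV.
V_rms = LSB/√12 = 54.6 µV.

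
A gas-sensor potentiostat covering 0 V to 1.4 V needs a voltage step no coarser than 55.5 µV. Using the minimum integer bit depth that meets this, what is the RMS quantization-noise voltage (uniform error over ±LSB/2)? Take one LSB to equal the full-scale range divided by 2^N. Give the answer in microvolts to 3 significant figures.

12.3 µV

Span = 1.4 V.
Required number of levels: 1.4/55.5 µV = 25225; smallest N with 2^N ≥ that is 15.
Step size = 1.4/32768 V = 42.725 µV.
V_rms = LSB/√12 = 12.3 µV.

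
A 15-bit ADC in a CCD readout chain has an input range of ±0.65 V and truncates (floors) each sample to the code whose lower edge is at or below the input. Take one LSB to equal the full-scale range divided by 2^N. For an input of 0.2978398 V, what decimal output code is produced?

23891

Range = 0.65 − (-0.65) = 1.3 V. LSB = 1.3 V / 2^15 ≈ 39.67 µV.
code = ⌊(V_in − V_min)/LSB⌋ = ⌊(V_in − V_min) × 2^15 / range⌋
     = ⌊(0.2978398 − (-0.65)) × 32768 / 1.3⌋ = ⌊0.9478398 × 32768/1.3⌋
     = ⌊23891.396⌋ = 23891.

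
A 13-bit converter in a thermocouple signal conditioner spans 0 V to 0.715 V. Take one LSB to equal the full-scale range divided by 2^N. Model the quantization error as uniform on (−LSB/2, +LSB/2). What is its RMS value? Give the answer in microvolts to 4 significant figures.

V_FS = 0.715 V.
LSB = 0.715 V / 2^13 = 87.2803 µV.
σ_q = LSB/√12 = 87.2803 µV/3.4641 = 25.20 µV.

25.20 µV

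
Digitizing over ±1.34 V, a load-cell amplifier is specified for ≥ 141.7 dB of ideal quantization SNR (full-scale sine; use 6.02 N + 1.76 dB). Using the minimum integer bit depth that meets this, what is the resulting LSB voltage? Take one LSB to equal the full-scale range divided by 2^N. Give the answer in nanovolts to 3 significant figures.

Span: 1.34 V − (-1.34 V) = 2.68 V.
Solving 6.02 N ≥ 141.7 − 1.76: N ≥ 23.246. Round up → N = 24.
Step size = 2.68/16777216 V = 160 nV.

160 nV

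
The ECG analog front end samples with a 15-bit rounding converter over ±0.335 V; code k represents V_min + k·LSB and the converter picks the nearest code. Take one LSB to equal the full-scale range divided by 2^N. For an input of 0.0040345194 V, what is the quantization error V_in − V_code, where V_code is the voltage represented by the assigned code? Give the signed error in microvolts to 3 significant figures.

Full-scale range = 0.335 V − (-0.335 V) = 0.67 V. LSB = 0.67 V / 2^15 ≈ 20.45 µV.
(0.0040345194 − (-0.335)) / LSB = 0.3390345194 × 32768/0.67 = 16581.3181. Nearest integer: k = 16581.
Reconstructed level: -0.335 + 16581 × 0.67/32768 V = 0.0040280151367 V.
V_in − V_code = 0.0040345194 − (0.0040280151367) = +6.50 µV.

+6.50 µV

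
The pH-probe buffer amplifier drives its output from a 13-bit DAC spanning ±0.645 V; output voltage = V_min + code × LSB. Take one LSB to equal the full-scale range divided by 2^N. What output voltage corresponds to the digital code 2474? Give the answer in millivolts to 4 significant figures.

-255.4 mV

The full-scale span is 0.645 − (-0.645) = 1.29 V. LSB = 1.29 V / 2^13.
V_out = V_min + code × LSB = -0.645 V + 2474 × 1.29 V / 8192
      = -0.645 V + 0.389583 V = -0.255417 V.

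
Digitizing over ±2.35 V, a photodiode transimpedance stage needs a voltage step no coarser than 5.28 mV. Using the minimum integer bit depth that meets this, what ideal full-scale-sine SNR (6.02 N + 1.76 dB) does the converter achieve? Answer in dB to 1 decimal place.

62.0 dB

Full-scale range = 2.35 V − (-2.35 V) = 4.7 V.
Levels needed ≥ 4.7/5.28 mV = 890.2. 2^10 = 1024 suffices, so N_min = 10.
Ideal SNR at N = 10: 6.02·10 + 1.76 = 62.0 dB.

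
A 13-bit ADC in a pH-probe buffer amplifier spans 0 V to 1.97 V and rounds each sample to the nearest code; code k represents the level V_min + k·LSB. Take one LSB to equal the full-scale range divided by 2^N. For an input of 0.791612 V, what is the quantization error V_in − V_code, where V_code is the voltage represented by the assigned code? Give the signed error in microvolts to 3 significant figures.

−43.3 µV

Span = 1.97 V. LSB = 1.97 V / 2^13 ≈ 240.5 µV.
(0.791612 − (0)) / LSB = 0.791612 × 8192/1.97 = 3291.8201. Nearest integer: k = 3292.
V_code = 0 + (3292/8192) × 1.97 = 0.7916552734 V.
V_in − V_code = 0.791612 − (0.7916552734) = −43.3 µV.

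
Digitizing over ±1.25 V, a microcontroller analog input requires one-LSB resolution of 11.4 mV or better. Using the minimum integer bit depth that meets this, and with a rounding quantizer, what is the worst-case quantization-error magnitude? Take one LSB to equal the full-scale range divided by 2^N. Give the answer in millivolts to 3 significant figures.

The full-scale span is 1.25 − (-1.25) = 2.5 V.
Required number of levels: 2.5/11.4 mV = 219.30; smallest N with 2^N ≥ that is 8.
Step size = 2.5/256 V = 9.7656 mV.
Max error for round-to-nearest is LSB/2 = 4.88 mV.

4.88 mV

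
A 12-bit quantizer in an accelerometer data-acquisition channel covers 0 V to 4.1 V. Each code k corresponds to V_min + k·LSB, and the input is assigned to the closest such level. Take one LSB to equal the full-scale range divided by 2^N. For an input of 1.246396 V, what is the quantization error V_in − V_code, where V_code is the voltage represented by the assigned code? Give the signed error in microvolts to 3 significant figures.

Range is 4.1 V. LSB = 4.1 V / 2^12 ≈ 1.001 mV.
(1.246396 − (0)) / LSB = 1.246396 × 4096/4.1 = 1245.1800. Nearest integer: k = 1245.
V_code = 0 + (1245/4096) × 4.1 = 1.246215820 V.
V_in − V_code = 1.246396 − (1.246215820) = +180 µV.

+180 µV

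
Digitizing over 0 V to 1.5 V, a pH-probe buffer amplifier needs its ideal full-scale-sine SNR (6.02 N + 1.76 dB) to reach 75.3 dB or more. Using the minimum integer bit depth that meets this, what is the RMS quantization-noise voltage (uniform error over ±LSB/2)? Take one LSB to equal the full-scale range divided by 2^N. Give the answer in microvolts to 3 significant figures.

52.9 µV

Range is 1.5 V.
6.02 N + 1.76 ≥ 75.3 gives N ≥ 12.216, so the minimum integer is 13.
Step size = 1.5/8192 V = 183.11 µV.
σ_q = LSB/√12 = 183.11 µV/3.4641 = 52.9 µV.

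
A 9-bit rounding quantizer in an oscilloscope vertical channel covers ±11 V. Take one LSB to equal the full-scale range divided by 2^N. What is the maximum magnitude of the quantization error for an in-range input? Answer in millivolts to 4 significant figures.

21.48 mV

Range = 11 − (-11) = 22 V.
LSB = 22 V / 2^9 = 42.9688 mV.
Worst-case error for round-to-nearest is half an LSB: 21.48 mV.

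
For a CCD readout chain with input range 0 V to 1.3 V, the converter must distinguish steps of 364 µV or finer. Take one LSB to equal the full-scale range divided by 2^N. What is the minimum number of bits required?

Range is 1.3 V.
1.3 V / 364 µV = 3571. Since 2^11 = 2048 and 2^12 = 4096, N = 12.

12 bits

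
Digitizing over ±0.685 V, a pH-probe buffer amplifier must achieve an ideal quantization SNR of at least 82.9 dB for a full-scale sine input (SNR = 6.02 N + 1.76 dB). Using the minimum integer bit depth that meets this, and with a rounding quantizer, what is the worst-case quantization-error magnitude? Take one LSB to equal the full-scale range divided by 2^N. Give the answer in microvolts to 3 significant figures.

41.8 µV

Span: 0.685 V − (-0.685 V) = 1.37 V.
Solving 6.02 N ≥ 82.9 − 1.76: N ≥ 13.478. Round up → N = 14.
One LSB is 1.37 V / 16384 = 83.618 µV.
|e|_max = LSB/2 = 41.8 µV.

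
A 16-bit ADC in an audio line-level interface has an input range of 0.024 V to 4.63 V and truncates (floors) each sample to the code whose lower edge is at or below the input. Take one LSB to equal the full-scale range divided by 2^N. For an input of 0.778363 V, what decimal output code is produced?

Span: 4.63 V − (0.024 V) = 4.606 V. LSB = 4.606 V / 2^16 ≈ 70.28 µV.
(V_in − V_min) × 2^16/range = (0.778363 − (0.024)) × 65536/4.606 = 10733.377.
Floor → code = 10733.

10733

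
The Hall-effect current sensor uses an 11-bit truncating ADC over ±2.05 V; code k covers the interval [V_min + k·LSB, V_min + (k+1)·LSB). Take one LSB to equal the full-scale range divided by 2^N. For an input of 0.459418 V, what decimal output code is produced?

1253

Range = 2.05 − (-2.05) = 4.1 V. LSB = 4.1 V / 2^11 ≈ 2.002 mV.
(V_in − V_min) × 2^11/range = (0.459418 − (-2.05)) × 2048/4.1 = 1253.485.
Floor → code = 1253.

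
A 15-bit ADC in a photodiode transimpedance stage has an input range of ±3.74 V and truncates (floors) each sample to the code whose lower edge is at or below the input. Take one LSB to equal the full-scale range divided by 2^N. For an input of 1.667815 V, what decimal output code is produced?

Full-scale range = 3.74 V − (-3.74 V) = 7.48 V. LSB = 7.48 V / 2^15 ≈ 228.3 µV.
V_in − V_min = 1.667815 − (-3.74) = 5.407815 V.
Divide by LSB: 5.407815 × 32768/7.48 = 23690.2783.
Truncating gives code 23690.

23690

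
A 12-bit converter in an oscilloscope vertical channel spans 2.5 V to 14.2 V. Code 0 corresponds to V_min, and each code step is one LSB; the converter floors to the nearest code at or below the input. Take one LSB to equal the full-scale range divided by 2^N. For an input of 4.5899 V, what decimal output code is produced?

731

Range = 14.2 − (2.5) = 11.7 V. LSB = 11.7 V / 2^12 ≈ 2.856 mV.
(V_in − V_min) × 2^12/range = (4.5899 − (2.5)) × 4096/11.7 = 731.644.
Floor → code = 731.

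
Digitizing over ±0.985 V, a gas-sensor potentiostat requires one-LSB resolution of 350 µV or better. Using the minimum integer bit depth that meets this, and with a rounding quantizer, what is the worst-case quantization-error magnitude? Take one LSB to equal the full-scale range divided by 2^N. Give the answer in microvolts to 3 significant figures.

120 µV

Range = 0.985 − (-0.985) = 1.97 V.
1.97 V / 350 µV = 5629. Since 2^12 = 4096 and 2^13 = 8192, N = 13.
Step size = 1.97/8192 V = 240.48 µV.
|e|_max = LSB/2 = 120 µV.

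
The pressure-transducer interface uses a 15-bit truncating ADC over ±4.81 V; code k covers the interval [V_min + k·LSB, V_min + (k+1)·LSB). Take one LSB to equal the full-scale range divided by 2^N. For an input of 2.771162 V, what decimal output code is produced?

Range = 4.81 − (-4.81) = 9.62 V. LSB = 9.62 V / 2^15 ≈ 293.6 µV.
(V_in − V_min) × 2^15/range = (2.771162 − (-4.81)) × 32768/9.62 = 25823.235.
Floor → code = 25823.

25823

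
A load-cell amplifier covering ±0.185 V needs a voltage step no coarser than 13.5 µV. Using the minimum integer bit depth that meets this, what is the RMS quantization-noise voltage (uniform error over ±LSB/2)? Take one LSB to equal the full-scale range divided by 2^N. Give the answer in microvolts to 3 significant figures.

The full-scale span is 0.185 − (-0.185) = 0.37 V.
0.37 V / 13.5 µV = 27410. Since 2^14 = 16384 and 2^15 = 32768, N = 15.
One LSB is 0.37 V / 32768 = 11.292 µV.
V_rms = LSB/√12 = 3.26 µV.

3.26 µV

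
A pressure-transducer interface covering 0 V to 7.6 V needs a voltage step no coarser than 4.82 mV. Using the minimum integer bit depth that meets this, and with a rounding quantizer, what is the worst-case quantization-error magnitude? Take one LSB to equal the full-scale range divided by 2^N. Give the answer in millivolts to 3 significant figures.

1.86 mV

Span = 7.6 V.
Required number of levels: 7.6/4.82 mV = 1576.8; smallest N with 2^N ≥ that is 11.
LSB = 7.6 V ÷ 2^11 = 7.6/2048 V = 3.7109 mV.
Max error for round-to-nearest is LSB/2 = 1.86 mV.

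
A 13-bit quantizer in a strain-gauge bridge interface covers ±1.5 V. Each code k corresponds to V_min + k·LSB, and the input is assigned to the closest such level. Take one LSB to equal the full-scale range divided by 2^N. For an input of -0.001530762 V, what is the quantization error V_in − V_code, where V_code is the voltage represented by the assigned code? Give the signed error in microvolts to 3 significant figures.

Full-scale range = 1.5 V − (-1.5 V) = 3 V. LSB = 3 V / 2^13 ≈ 366.2 µV.
(-0.001530762 − (-1.5)) / LSB = 1.498469238 × 8192/3 = 4091.8200. Nearest integer: k = 4092.
Reconstructed level: -1.5 + 4092 × 3/8192 V = -0.001464843750 V.
Error = V_in − V_code = -0.001530762 − (-0.001464843750) = −65.9 µV.

−65.9 µV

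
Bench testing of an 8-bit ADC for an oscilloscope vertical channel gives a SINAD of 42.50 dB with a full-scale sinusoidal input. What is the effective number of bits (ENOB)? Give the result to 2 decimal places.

6.77 bits

Inverting SNR = 6.02 N + 1.76: N_eff = (42.50 − 1.76)/6.02 = 6.7674.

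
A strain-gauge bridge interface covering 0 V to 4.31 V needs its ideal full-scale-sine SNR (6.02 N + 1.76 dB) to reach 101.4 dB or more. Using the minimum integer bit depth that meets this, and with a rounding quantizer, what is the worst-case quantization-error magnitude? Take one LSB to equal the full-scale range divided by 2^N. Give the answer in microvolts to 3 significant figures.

V_FS = 4.31 V.
Required N = ⌈(101.4 − 1.76)/6.02⌉ = ⌈16.551⌉ = 17.
LSB = 4.31 V / 2^17 = 32.883 µV.
|e|_max = LSB/2 = 16.4 µV.

16.4 µV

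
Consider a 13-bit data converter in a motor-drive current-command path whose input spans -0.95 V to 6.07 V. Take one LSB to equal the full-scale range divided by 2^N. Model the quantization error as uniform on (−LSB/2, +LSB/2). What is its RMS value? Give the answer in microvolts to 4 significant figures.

The full-scale span is 6.07 − (-0.95) = 7.02 V.
LSB = 7.02 V / 2^13 = 0.856934 mV.
V_rms = LSB/√12 = 0.856934 mV / √12 = 247.4 µV.

247.4 µV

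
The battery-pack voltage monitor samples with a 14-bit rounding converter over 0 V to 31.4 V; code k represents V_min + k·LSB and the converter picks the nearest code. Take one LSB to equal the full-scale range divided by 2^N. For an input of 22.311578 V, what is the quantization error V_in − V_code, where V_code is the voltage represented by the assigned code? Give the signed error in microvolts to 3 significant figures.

−360 µV

Range is 31.4 V. LSB = 31.4 V / 2^14 ≈ 1.917 mV.
(22.311578 − (0)) / LSB = 22.311578 × 16384/31.4 = 11641.8119. Nearest integer: k = 11642.
Reconstructed level: 0 + 11642 × 31.4/16384 V = 22.311938477 V.
Error = V_in − V_code = 22.311578 − (22.311938477) = −360 µV.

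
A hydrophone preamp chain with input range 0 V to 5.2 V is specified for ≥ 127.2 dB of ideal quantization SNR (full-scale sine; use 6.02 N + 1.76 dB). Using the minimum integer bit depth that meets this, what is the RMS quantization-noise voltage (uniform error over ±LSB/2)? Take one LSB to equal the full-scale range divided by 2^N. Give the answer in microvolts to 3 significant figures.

0.716 µV

Span = 5.2 V.
6.02 N + 1.76 ≥ 127.2 gives N ≥ 20.837, so the minimum integer is 21.
LSB = 5.2 V / 2^21 = 2.4796 µV.
V_rms = LSB/√12 = 0.716 µV.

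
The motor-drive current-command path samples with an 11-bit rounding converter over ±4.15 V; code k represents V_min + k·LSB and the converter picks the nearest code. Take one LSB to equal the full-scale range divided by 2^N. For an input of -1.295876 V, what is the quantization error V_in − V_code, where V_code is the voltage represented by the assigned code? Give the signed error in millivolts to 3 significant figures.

+0.999 mV

Full-scale range = 4.15 V − (-4.15 V) = 8.3 V. LSB = 8.3 V / 2^11 ≈ 4.053 mV.
Position in LSBs: (-1.295876 − (-4.15)) × 2048/8.3 = 704.2465; rounding gives k = 704.
V_code = -4.15 + (704/2048) × 8.3 = -1.296875000 V.
V_in − V_code = -1.295876 − (-1.296875000) = +0.999 mV.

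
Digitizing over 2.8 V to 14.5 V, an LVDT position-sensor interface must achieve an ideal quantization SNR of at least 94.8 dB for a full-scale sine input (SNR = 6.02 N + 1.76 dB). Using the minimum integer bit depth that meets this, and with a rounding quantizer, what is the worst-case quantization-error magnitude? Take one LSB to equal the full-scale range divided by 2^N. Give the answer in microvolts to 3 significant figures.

89.3 µV

Range = 14.5 − (2.8) = 11.7 V.
N ≥ (94.8 − 1.76)/6.02 = 15.455 → N_min = 16.
LSB = 11.7 V / 2^16 = 178.53 µV.
Max error for round-to-nearest is LSB/2 = 89.3 µV.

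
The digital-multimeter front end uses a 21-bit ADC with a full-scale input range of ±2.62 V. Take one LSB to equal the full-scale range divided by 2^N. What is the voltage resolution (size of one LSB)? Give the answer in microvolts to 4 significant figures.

The full-scale span is 2.62 − (-2.62) = 5.24 V.
There are 2^21 = 2097152 steps.
LSB = 5.24 V ÷ 2^21 = 5.24/2097152 V = 2.499 µV.

2.499 µV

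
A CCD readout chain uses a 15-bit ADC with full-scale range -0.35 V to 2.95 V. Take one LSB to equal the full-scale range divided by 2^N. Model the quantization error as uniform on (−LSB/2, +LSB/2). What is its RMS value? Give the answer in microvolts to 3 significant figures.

29.1 µV

The full-scale span is 2.95 − (-0.35) = 3.3 V.
LSB = 3.3 V ÷ 2^15 = 3.3/32768 V = 100.71 µV.
For a uniform distribution on [−LSB/2, +LSB/2], V_rms = LSB/√12 = 100.71 µV/3.4641 = 29.1 µV.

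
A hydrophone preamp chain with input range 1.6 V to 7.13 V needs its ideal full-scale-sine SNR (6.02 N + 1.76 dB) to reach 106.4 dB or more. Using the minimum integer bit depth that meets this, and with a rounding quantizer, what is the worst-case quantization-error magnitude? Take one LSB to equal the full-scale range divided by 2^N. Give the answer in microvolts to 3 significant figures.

10.5 µV

Full-scale range = 7.13 V − (1.6 V) = 5.53 V.
Solving 6.02 N ≥ 106.4 − 1.76: N ≥ 17.382. Round up → N = 18.
LSB = 5.53 V ÷ 2^18 = 5.53/262144 V = 21.095 µV.
|e|_max = LSB/2 = 10.5 µV.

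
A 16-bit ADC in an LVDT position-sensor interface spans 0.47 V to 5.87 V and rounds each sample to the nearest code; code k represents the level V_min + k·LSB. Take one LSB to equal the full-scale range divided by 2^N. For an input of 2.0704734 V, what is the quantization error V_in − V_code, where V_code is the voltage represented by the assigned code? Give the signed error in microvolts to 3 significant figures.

−14.9 µV

Full-scale range = 5.87 V − (0.47 V) = 5.4 V. LSB = 5.4 V / 2^16 ≈ 82.40 µV.
(2.0704734 − (0.47)) / LSB = 1.6004734 × 65536/5.4 = 19423.8194. Nearest integer: k = 19424.
V_code = V_min + k × range/2^16 = 0.47 + 19424 × 5.4/65536 = 2.0704882813 V.
e = 2.0704734 − (2.0704882813) = −14.9 µV.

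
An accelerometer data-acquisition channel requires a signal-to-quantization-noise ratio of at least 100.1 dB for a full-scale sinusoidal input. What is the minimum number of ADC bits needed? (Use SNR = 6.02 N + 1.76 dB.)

N ≥ (100.1 − 1.76)/6.02 = 16.336 → N_min = 17.

17 bits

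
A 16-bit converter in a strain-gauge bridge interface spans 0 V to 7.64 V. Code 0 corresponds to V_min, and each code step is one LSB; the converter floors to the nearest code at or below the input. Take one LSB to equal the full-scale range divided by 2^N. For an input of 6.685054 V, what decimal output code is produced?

Span = 7.64 V. LSB = 7.64 V / 2^16 ≈ 116.6 µV.
V_in − V_min = 6.685054 − (0) = 6.685054 V.
Divide by LSB: 6.685054 × 65536/7.64 = 57344.4632.
Truncating gives code 57344.

57344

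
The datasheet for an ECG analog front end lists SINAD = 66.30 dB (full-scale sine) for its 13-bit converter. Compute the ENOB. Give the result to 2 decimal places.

ENOB = (SINAD − 1.76) / 6.02 = (66.30 − 1.76) / 6.02 = 64.54 / 6.02 = 10.7209.

10.72 bits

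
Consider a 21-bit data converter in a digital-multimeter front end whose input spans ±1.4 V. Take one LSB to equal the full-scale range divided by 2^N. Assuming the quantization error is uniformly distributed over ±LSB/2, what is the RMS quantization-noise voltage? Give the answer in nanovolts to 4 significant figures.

385.4 nV

Full-scale range = 1.4 V − (-1.4 V) = 2.8 V.
One LSB is 2.8 V / 2097152 = 1.33514 µV.
For a uniform distribution on [−LSB/2, +LSB/2], V_rms = LSB/√12 = 1.33514 µV/3.4641 = 385.4 nV.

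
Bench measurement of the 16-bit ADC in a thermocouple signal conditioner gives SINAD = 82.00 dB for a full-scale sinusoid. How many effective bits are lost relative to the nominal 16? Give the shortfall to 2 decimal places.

N_eff = (82.00 − 1.76)/6.02 = 13.3289 bits.
Shortfall = 16 − 13.3289 = 2.6711 bits.

2.67 bits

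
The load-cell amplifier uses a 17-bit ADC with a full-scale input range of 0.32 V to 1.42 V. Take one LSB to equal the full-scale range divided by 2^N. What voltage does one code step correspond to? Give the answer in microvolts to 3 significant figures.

8.39 µV

Span: 1.42 V − (0.32 V) = 1.1 V.
Number of codes = 2^17 = 131072.
LSB = 1.1 V ÷ 2^17 = 1.1/131072 V = 8.39 µV.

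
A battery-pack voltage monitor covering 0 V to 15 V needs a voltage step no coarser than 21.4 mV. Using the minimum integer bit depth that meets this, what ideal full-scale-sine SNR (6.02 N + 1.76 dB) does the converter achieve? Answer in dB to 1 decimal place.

62.0 dB

Full-scale range = 15 V.
Required number of levels: 15/21.4 mV = 700.93; smallest N with 2^N ≥ that is 10.
SNR = 6.02 × 10 + 1.76 = 61.96 dB.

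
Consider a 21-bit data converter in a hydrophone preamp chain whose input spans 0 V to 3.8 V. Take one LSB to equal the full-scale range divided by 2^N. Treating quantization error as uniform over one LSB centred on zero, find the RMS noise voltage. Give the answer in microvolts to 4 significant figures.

0.5231 µV

Full-scale range = 3.8 V.
LSB = 3.8 V ÷ 2^21 = 3.8/2097152 V = 1.81198 µV.
RMS of a uniform error over width LSB is LSB/√12 = 0.5231 µV.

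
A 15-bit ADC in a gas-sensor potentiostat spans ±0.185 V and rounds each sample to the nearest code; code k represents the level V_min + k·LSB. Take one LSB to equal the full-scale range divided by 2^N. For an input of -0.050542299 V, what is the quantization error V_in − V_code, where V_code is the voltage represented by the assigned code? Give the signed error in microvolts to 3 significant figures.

Full-scale range = 0.185 V − (-0.185 V) = 0.37 V. LSB = 0.37 V / 2^15 ≈ 11.29 µV.
(-0.050542299 − (-0.185)) / LSB = 0.134457701 × 32768/0.37 = 11907.8647. Nearest integer: k = 11908.
V_code = V_min + k × range/2^15 = -0.185 + 11908 × 0.37/32768 = -0.050540771484 V.
e = -0.050542299 − (-0.050540771484) = −1.53 µV.

−1.53 µV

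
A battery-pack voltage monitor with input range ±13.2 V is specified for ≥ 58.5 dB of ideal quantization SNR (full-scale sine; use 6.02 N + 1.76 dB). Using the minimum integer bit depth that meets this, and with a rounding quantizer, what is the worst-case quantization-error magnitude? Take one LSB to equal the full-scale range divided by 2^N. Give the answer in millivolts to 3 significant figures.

Full-scale range = 13.2 V − (-13.2 V) = 26.4 V.
6.02 N + 1.76 ≥ 58.5 gives N ≥ 9.425, so the minimum integer is 10.
One LSB is 26.4 V / 1024 = 25.781 mV.
|e|_max = LSB/2 = 12.9 mV.

12.9 mV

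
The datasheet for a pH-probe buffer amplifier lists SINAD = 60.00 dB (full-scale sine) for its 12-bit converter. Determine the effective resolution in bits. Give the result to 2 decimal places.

9.67 bits

ENOB = (60.00 − 1.76)/6.02 = 9.6744 bits.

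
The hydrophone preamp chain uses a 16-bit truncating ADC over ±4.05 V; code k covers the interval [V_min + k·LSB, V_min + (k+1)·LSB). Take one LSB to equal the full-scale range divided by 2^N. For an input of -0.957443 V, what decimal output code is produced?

25021

Full-scale range = 4.05 V − (-4.05 V) = 8.1 V. LSB = 8.1 V / 2^16 ≈ 123.6 µV.
V_in − V_min = -0.957443 − (-4.05) = 3.092557 V.
Divide by LSB: 3.092557 × 65536/8.1 = 25021.4587.
Truncating gives code 25021.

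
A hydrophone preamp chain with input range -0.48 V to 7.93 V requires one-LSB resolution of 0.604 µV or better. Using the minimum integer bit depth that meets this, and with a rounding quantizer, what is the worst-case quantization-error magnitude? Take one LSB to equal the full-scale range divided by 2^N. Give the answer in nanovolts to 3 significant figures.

251 nV

Full-scale range = 7.93 V − (-0.48 V) = 8.41 V.
Need 2^N ≥ 8.41 V / 0.604 µV = 1.392e7 → N_min = 24.
One LSB is 8.41 V / 16777216 = 0.50128 µV.
Max error for round-to-nearest is LSB/2 = 251 nV.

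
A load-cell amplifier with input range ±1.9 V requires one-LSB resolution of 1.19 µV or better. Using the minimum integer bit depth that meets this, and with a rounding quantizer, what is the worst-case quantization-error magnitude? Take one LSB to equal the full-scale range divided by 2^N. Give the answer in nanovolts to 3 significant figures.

453 nV

The full-scale span is 1.9 − (-1.9) = 3.8 V.
3.8 V / 1.19 µV = 3.193e6. Since 2^21 = 2097152 and 2^22 = 4194304, N = 22.
Step size = 3.8/4194304 V = 0.90599 µV.
Half an LSB is 453 nV.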